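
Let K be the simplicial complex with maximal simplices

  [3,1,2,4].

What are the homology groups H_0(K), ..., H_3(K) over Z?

Take the total order 1 < 2 < 3 < 4 on the vertex set. Then K (dimension 3) consists of the simplices:

  0-simplices (4): [1], [2], [3], [4]
  1-simplices (6): [1,2], [1,3], [1,4], [2,3], [2,4], [3,4]
  2-simplices (4): [1,2,3], [1,2,4], [1,3,4], [2,3,4]
  3-simplices (1): [1,2,3,4]

giving chain groups C_0 ≅ Z^4, C_1 ≅ Z^6, C_2 ≅ Z^4, C_3 ≅ Z^1.

Boundary ∂_1: C_1 → C_0 is given by ∂[p,q] = [q] − [p].
The 4×6 boundary matrix has rank 3 and Smith normal form diag(1,1,1).

Boundary ∂_2: C_2 → C_1 acts by ∂[p,q,r] = [q,r] − [p,r] + [p,q]. For instance
  ∂[1,3,4] = [3,4] − [1,4] + [1,3],
  ∂[1,2,4] = [2,4] − [1,4] + [1,2].
As a 6×4 matrix over Z this has rank 3, with invariant factors (1,1,1).

The boundary map ∂_3: C_3 → C_2 sends each 3-simplex σ to the alternating sum Σ_i (−1)^i (σ with its i-th vertex removed). For instance
  ∂[1,2,3,4] = [2,3,4] − [1,3,4] + [1,2,4] − [1,2,3].
This gives a 4×1 integer matrix of rank 1; reducing to Smith normal form yields diagonal entries (1).

Computing H_k = (kernel of ∂_k) / (image of ∂_{k+1}):

  H_0: rank C_0 − rank ∂_1 = 4 − 3 = 1, and the invariant factors of ∂_1 are all 1, so H_0 = Z.
  H_1: rank ker ∂_1 − rank ∂_2 = (6 − 3) − 3 = 0, and the invariant factors of ∂_2 are all 1, so H_1 = 0.
  H_2: rank ker ∂_2 − rank ∂_3 = (4 − 3) − 1 = 0, and the invariant factors of ∂_3 are all 1, so H_2 = 0.
  H_3: rank ker ∂_3 − rank ∂_4 = (1 − 1) − 0 = 0, and there is no ∂_4, so H_3 = 0.

As a check, the Euler characteristic is 4 − 6 + 4 − 1 = 1, which agrees with 1 − 0 + 0 − 0 = 1.

H_0 = Z,  H_1 = 0,  H_2 = 0,  H_3 = 0.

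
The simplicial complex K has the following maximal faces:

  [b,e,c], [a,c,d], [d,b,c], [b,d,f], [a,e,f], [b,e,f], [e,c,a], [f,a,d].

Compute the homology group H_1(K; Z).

Fix the vertex order a < b < c < d < e < f and write every simplex with vertices in increasing order. Then dim K = 2 and the simplices of K are:

  0-simplices (6): a, b, c, d, e, f
  1-simplices (12): ac, ad, ae, af, bc, bd, be, bf, cd, ce, df, ef
  2-simplices (8): acd, ace, adf, aef, bcd, bce, bdf, bef

Hence C_0 ≅ Z^6, C_1 ≅ Z^12, C_2 ≅ Z^8.

The boundary map ∂_1: C_1 → C_0 is given by ∂[p,q] = [q] − [p].
The resulting 6×12 matrix has rank 5, and its Smith normal form has invariant factors (1,1,1,1,1).

Boundary ∂_2: C_2 → C_1 sends each 2-simplex [p,q,r] to [q,r] − [p,r] + [p,q]. For instance
  ∂bef = ef − bf + be,
  ∂bcd = cd − bd + bc.
The resulting 12×8 matrix has rank 7, and its Smith normal form has invariant factors (1,1,1,1,1,1,1).

Now H_k = ker ∂_k / im ∂_{k+1}, so:

  H_1: rank ker ∂_1 − rank ∂_2 = (12 − 5) − 7 = 0, and the invariant factors of ∂_2 are all 1, so H_1 = 0.

H_1 = 0.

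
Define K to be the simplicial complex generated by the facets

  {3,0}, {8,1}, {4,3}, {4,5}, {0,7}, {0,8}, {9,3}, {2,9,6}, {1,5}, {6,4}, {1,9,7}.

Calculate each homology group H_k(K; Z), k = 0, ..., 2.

H_0 = Z,  H_1 = Z^4,  H_2 = 0.

We work with the vertex ordering 0 < 1 < 2 < 3 < 4 < 5 < 6 < 7 < 8 < 9. The simplices of K, each written with vertices in increasing order, are:

  0-simplices (10): [0], [1], [2], [3], [4], [5], [6], [7], [8], [9]
  1-simplices (15): [0,3], [0,7], [0,8], [1,5], [1,7], [1,8], [1,9], [2,6], [2,9], [3,4], [3,9], [4,5], [4,6], [6,9], [7,9]
  2-simplices (2): [1,7,9], [2,6,9]

giving chain groups C_0 ≅ Z^10, C_1 ≅ Z^15, C_2 ≅ Z^2.

Boundary ∂_1: C_1 → C_0 maps an edge to its endpoints' difference, ∂[p,q] = q − p.
The 10×15 boundary matrix has rank 9 and Smith normal form diag(1,1,1,1,1,1,1,1,1).

The boundary map ∂_2: C_2 → C_1 maps a triangle to the signed sum of its edges. For instance
  ∂[2,6,9] = [6,9] − [2,9] + [2,6],
  ∂[1,7,9] = [7,9] − [1,9] + [1,7].
As a 15×2 matrix over Z this has rank 2, with invariant factors (1,1).

Reading off H_k = ker ∂_k / im ∂_{k+1}:

  H_0: rank C_0 − rank ∂_1 = 10 − 9 = 1, and the invariant factors of ∂_1 are all 1, so H_0 ≅ Z.
  H_1: rank ker ∂_1 − rank ∂_2 = (15 − 9) − 2 = 4, and the invariant factors of ∂_2 are all 1, so H_1 ≅ Z^4.
  H_2: rank ker ∂_2 − rank ∂_3 = (2 − 2) − 0 = 0, and there is no ∂_3, so H_2 ≅ 0.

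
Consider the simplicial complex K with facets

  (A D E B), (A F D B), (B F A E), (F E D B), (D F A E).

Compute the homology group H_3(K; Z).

H_3 ≅ Z.

Fix the vertex order A < B < D < E < F and write every simplex with vertices in increasing order. Then dim K = 3 and the simplices of K are:

  0-simplices (5): A, B, D, E, F
  1-simplices (10): AB, AD, AE, AF, BD, BE, BF, DE, DF, EF
  2-simplices (10): ABD, ABE, ABF, ADE, ADF, AEF, BDE, BDF, BEF, DEF
  3-simplices (5): ABDE, ABDF, ABEF, ADEF, BDEF

so the chain groups are C_0 ≅ Z^5, C_1 ≅ Z^10, C_2 ≅ Z^10, C_3 ≅ Z^5.

∂_1: C_1 → C_0 maps an edge to its endpoints' difference, ∂[p,q] = q − p. For instance
  ∂BE = E − B.
This gives a 5×10 integer matrix of rank 4; reducing to Smith normal form yields diagonal entries (1,1,1,1).

The boundary map ∂_2: C_2 → C_1 sends each 2-simplex [p,q,r] to [q,r] − [p,r] + [p,q]. For instance
  ∂AEF = EF − AF + AE,
  ∂DEF = EF − DF + DE.
The resulting 10×10 matrix has rank 6, and its Smith normal form has invariant factors (1,1,1,1,1,1).

∂_3: C_3 → C_2 sends each 3-simplex σ to the alternating sum Σ_i (−1)^i (σ with its i-th vertex removed). For instance
  ∂ABEF = BEF − AEF + ABF − ABE,
  ∂ADEF = DEF − AEF + ADF − ADE.
The resulting 10×5 matrix has rank 4, and its Smith normal form has invariant factors (1,1,1,1).

From H_k ≅ ker(∂_k) / im(∂_{k+1}) we obtain:

  H_3: rank ker ∂_3 − rank ∂_4 = (5 − 4) − 0 = 1, and there is no ∂_4, so H_3 ≅ Z.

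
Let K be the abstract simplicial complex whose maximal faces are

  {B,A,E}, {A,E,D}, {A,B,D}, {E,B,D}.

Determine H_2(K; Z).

We work with the vertex ordering A < B < D < E. The simplices of K, each written with vertices in increasing order, are:

  0-simplices (4): A, B, D, E
  1-simplices (6): AB, AD, AE, BD, BE, DE
  2-simplices (4): ABD, ABE, ADE, BDE

so the chain groups are C_0 ≅ Z^4, C_1 ≅ Z^6, C_2 ≅ Z^4.

Boundary ∂_1: C_1 → C_0 is given by ∂[p,q] = [q] − [p].
The 4×6 boundary matrix has rank 3 and Smith normal form diag(1,1,1).

The boundary map ∂_2: C_2 → C_1 maps a triangle to the signed sum of its edges. For instance
  ∂ABE = BE − AE + AB,
  ∂BDE = DE − BE + BD.
The resulting 6×4 matrix has rank 3, and its Smith normal form has invariant factors (1,1,1).

Reading off H_k = ker ∂_k / im ∂_{k+1}:

  H_2: rank ker ∂_2 − rank ∂_3 = (4 − 3) − 0 = 1, and there is no ∂_3, so H_2 = Z.

H_2 = Z.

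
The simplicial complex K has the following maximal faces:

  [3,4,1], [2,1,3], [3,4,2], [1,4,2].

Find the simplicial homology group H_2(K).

K has 4 vertices, 6 edges, 4 triangles.
rank ∂_2 = 3, rank ∂_3 = 0 ⇒ b_2 = 4 − 3 − 0 = 1. So H_2 ≅ Z.

H_2 ≅ Z.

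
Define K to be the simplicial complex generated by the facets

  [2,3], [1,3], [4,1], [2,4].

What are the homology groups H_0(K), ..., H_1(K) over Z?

Take the total order 1 < 2 < 3 < 4 on the vertex set. Then K (dimension 1) consists of the simplices:

  0-simplices (4): [1], [2], [3], [4]
  1-simplices (4): [1,3], [1,4], [2,3], [2,4]

giving chain groups C_0 ≅ Z^4, C_1 ≅ Z^4.

The boundary map ∂_1: C_1 → C_0 is given by ∂[p,q] = [q] − [p]. For instance
  ∂[2,3] = [3] − [2].
As a 4×4 matrix over Z this has rank 3, with invariant factors (1,1,1).

Computing H_k = (kernel of ∂_k) / (image of ∂_{k+1}):

  H_0: rank C_0 − rank ∂_1 = 4 − 3 = 1, and the invariant factors of ∂_1 are all 1, so H_0 ≅ Z.
  H_1: rank ker ∂_1 − rank ∂_2 = (4 − 3) − 0 = 1, and there is no ∂_2, so H_1 ≅ Z.

H_0 ≅ Z,  H_1 ≅ Z.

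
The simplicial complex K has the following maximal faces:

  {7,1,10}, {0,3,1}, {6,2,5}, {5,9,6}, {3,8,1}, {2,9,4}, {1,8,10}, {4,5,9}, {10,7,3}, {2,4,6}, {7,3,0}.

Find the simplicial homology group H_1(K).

H_1 ≅ Z^2.

Order the vertices as 0 < 1 < 2 < 3 < 4 < 5 < 6 < 7 < 8 < 9 < 10. Listing each simplex with vertices in this order, K has dimension 2 with simplices:

  0-simplices (11): [0], [1], [2], [3], [4], [5], [6], [7], [8], [9], [10]
  1-simplices (22): [0,1], [0,3], [0,7], [1,3], [1,7], [1,8], [1,10], [2,4], [2,5], [2,6], [2,9], [3,7], [3,8], [3,10], [4,5], [4,6], [4,9], [5,6], [5,9], [6,9], [7,10], [8,10]
  2-simplices (11): [0,1,3], [0,3,7], [1,3,8], [1,7,10], [1,8,10], [2,4,6], [2,4,9], [2,5,6], [3,7,10], [4,5,9], [5,6,9]

so the chain groups are C_0 ≅ Z^11, C_1 ≅ Z^22, C_2 ≅ Z^11.

The boundary map ∂_1: C_1 → C_0 is given by ∂[p,q] = [q] − [p]. For instance
  ∂[1,7] = [7] − [1].
This gives a 11×22 integer matrix of rank 9; reducing to Smith normal form yields diagonal entries (1,1,1,1,1,1,1,1,1).

∂_2: C_2 → C_1 maps a triangle to the signed sum of its edges. For instance
  ∂[2,4,6] = [4,6] − [2,6] + [2,4],
  ∂[5,6,9] = [6,9] − [5,9] + [5,6].
The resulting 22×11 matrix has rank 11, and its Smith normal form has invariant factors (1,1,1,1,1,1,1,1,1,1,1).

Reading off H_k = ker ∂_k / im ∂_{k+1}:

  H_1: rank ker ∂_1 − rank ∂_2 = (22 − 9) − 11 = 2, and the invariant factors of ∂_2 are all 1, so H_1 = Z^2.

(K is a triangulation of the disjoint union of the cylinder S^1 x I and the Möbius band.)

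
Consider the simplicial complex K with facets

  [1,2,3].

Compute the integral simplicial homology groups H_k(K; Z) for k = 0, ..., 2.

H_0 ≅ Z,  H_1 = 0,  H_2 = 0.

We work with the vertex ordering 1 < 2 < 3. The simplices of K, each written with vertices in increasing order, are:

  0-simplices (3): [1], [2], [3]
  1-simplices (3): [1,2], [1,3], [2,3]
  2-simplices (1): [1,2,3]

Hence C_0 ≅ Z^3, C_1 ≅ Z^3, C_2 ≅ Z^1.

The boundary map ∂_1: C_1 → C_0 maps an edge to its endpoints' difference, ∂[p,q] = q − p. For instance
  ∂[1,2] = [2] − [1].
As a 3×3 matrix over Z this has rank 2, with invariant factors (1,1).

Boundary ∂_2: C_2 → C_1 sends each 2-simplex [p,q,r] to [q,r] − [p,r] + [p,q]. For instance
  ∂[1,2,3] = [2,3] − [1,3] + [1,2].
This gives a 3×1 integer matrix of rank 1; reducing to Smith normal form yields diagonal entries (1).

Now H_k = ker ∂_k / im ∂_{k+1}, so:

  H_0: rank C_0 − rank ∂_1 = 3 − 2 = 1, and the invariant factors of ∂_1 are all 1, so H_0 ≅ Z.
  H_1: rank ker ∂_1 − rank ∂_2 = (3 − 2) − 1 = 0, and the invariant factors of ∂_2 are all 1, so H_1 ≅ 0.
  H_2: rank ker ∂_2 − rank ∂_3 = (1 − 1) − 0 = 0, and there is no ∂_3, so H_2 ≅ 0.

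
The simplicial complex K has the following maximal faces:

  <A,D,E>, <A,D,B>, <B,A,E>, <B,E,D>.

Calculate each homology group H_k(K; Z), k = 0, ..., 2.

Fix the vertex order A < B < D < E and write every simplex with vertices in increasing order. Then dim K = 2 and the simplices of K are:

  0-simplices (4): A, B, D, E
  1-simplices (6): AB, AD, AE, BD, BE, DE
  2-simplices (4): ABD, ABE, ADE, BDE

giving chain groups C_0 ≅ Z^4, C_1 ≅ Z^6, C_2 ≅ Z^4.

The boundary map ∂_1: C_1 → C_0 sends each edge [p,q] (with p < q) to q − p. For instance
  ∂AE = E − A.
This gives a 4×6 integer matrix of rank 3; reducing to Smith normal form yields diagonal entries (1,1,1).

The boundary map ∂_2: C_2 → C_1 maps a triangle to the signed sum of its edges. For instance
  ∂ABE = BE − AE + AB,
  ∂ADE = DE − AE + AD.
As a 6×4 matrix over Z this has rank 3, with invariant factors (1,1,1).

From H_k ≅ ker(∂_k) / im(∂_{k+1}) we obtain:

  H_0: rank C_0 − rank ∂_1 = 4 − 3 = 1, and the invariant factors of ∂_1 are all 1, so H_0 = Z.
  H_1: rank ker ∂_1 − rank ∂_2 = (6 − 3) − 3 = 0, and the invariant factors of ∂_2 are all 1, so H_1 = 0.
  H_2: rank ker ∂_2 − rank ∂_3 = (4 − 3) − 0 = 1, and there is no ∂_3, so H_2 = Z.

(K is a triangulation of the 2-sphere S^2.)

H_0 = Z,  H_1 = 0,  H_2 = Z.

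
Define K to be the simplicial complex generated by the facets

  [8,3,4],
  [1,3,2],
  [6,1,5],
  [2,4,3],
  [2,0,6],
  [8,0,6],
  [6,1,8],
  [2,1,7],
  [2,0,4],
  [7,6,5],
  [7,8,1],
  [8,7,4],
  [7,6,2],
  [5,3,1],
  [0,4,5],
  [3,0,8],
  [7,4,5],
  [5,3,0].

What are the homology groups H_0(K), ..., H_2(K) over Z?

Order the vertices as 0 < 1 < 2 < 3 < 4 < 5 < 6 < 7 < 8. Listing each simplex with vertices in this order, K has dimension 2 with simplices:

  0-simplices (9): [0], [1], [2], [3], [4], [5], [6], [7], [8]
  1-simplices (27): (27 of them)
  2-simplices (18): [0,2,4], [0,2,6], [0,3,5], [0,3,8], [0,4,5], [0,6,8], [1,2,3], [1,2,7], [1,3,5], [1,5,6], [1,6,8], [1,7,8], [2,3,4], [2,6,7], [3,4,8], [4,5,7], [4,7,8], [5,6,7]

Hence C_0 ≅ Z^9, C_1 ≅ Z^27, C_2 ≅ Z^18.

The boundary map ∂_1: C_1 → C_0 maps an edge to its endpoints' difference, ∂[p,q] = q − p.
The resulting 9×27 matrix has rank 8, and its Smith normal form has invariant factors (1,1,1,1,1,1,1,1).

The boundary map ∂_2: C_2 → C_1 sends each 2-simplex [p,q,r] to [q,r] − [p,r] + [p,q]. For instance
  ∂[4,5,7] = [5,7] − [4,7] + [4,5],
  ∂[0,4,5] = [4,5] − [0,5] + [0,4].
As a 27×18 matrix over Z this has rank 18, with invariant factors (1,1,1,1,1,1,1,1,1,1,1,1,1,1,1,1,1,2).

Reading off H_k = ker ∂_k / im ∂_{k+1}:

  H_0: rank C_0 − rank ∂_1 = 9 − 8 = 1, and the invariant factors of ∂_1 are all 1, so H_0 = Z.
  H_1: rank ker ∂_1 − rank ∂_2 = (27 − 8) − 18 = 1, and ∂_2 has invariant factor 2 > 1, so H_1 = Z ⊕ Z_2.
  H_2: rank ker ∂_2 − rank ∂_3 = (18 − 18) − 0 = 0, and there is no ∂_3, so H_2 = 0.

(K is a triangulation of the Klein bottle.)

H_0 ≅ Z,  H_1 ≅ Z ⊕ Z_2,  H_2 = 0.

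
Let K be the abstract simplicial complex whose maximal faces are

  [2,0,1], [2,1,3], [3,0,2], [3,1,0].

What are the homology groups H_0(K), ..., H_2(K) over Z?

H_0 ≅ Z,  H_1 = 0,  H_2 ≅ Z.

Order the vertices as 0 < 1 < 2 < 3. Listing each simplex with vertices in this order, K has dimension 2 with simplices:

  0-simplices (4): [0], [1], [2], [3]
  1-simplices (6): [0,1], [0,2], [0,3], [1,2], [1,3], [2,3]
  2-simplices (4): [0,1,2], [0,1,3], [0,2,3], [1,2,3]

Hence C_0 ≅ Z^4, C_1 ≅ Z^6, C_2 ≅ Z^4.

The boundary map ∂_1: C_1 → C_0 is given by ∂[p,q] = [q] − [p].
The resulting 4×6 matrix has rank 3, and its Smith normal form has invariant factors (1,1,1).

The boundary map ∂_2: C_2 → C_1 sends each 2-simplex [p,q,r] to [q,r] − [p,r] + [p,q]. For instance
  ∂[0,1,2] = [1,2] − [0,2] + [0,1],
  ∂[0,1,3] = [1,3] − [0,3] + [0,1].
The 6×4 boundary matrix has rank 3 and Smith normal form diag(1,1,1).

Computing H_k = (kernel of ∂_k) / (image of ∂_{k+1}):

  H_0: rank C_0 − rank ∂_1 = 4 − 3 = 1, and the invariant factors of ∂_1 are all 1, so H_0 ≅ Z.
  H_1: rank ker ∂_1 − rank ∂_2 = (6 − 3) − 3 = 0, and the invariant factors of ∂_2 are all 1, so H_1 ≅ 0.
  H_2: rank ker ∂_2 − rank ∂_3 = (4 − 3) − 0 = 1, and there is no ∂_3, so H_2 ≅ Z.

As a check, the Euler characteristic is 4 − 6 + 4 = 2, which agrees with 1 − 0 + 1 = 2.
(K is a triangulation of the 2-sphere S^2.)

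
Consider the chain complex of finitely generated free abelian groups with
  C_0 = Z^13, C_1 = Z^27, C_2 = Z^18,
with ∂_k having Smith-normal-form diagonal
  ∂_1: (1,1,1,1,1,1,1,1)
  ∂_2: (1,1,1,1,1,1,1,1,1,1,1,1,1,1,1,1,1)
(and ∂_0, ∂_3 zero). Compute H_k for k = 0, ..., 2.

H_0 = Z^5,  H_1 = Z^2,  H_2 = Z.

H_0: b_0 = 13 − 0 − 8 = 5; torsion from ∂_1 factors > 1: none. So H_0 = Z^5.
H_1: b_1 = 27 − 8 − 17 = 2; torsion from ∂_2 factors > 1: none. So H_1 = Z^2.
H_2: b_2 = 18 − 17 − 0 = 1; torsion from ∂_3 factors > 1: none. So H_2 = Z.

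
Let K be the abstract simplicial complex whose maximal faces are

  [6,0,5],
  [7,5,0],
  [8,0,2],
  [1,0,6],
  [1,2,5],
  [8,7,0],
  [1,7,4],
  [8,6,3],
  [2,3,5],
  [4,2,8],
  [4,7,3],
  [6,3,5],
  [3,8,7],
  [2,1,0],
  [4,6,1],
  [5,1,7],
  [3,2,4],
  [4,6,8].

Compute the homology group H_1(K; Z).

K has 9 vertices, 27 edges, 18 triangles.
rank ∂_1 = 8, rank ∂_2 = 18 ⇒ b_1 = 27 − 8 − 18 = 1; ∂_2 has invariant factor(s) [2] giving torsion. So H_1 = Z ⊕ Z/2.

H_1 = Z ⊕ Z/2.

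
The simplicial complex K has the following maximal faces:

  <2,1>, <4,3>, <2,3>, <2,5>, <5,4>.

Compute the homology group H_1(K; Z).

H_1 = Z.

Take the total order 1 < 2 < 3 < 4 < 5 on the vertex set. Then K (dimension 1) consists of the simplices:

  0-simplices (5): [1], [2], [3], [4], [5]
  1-simplices (5): [1,2], [2,3], [2,5], [3,4], [4,5]

so the chain groups are C_0 ≅ Z^5, C_1 ≅ Z^5.

∂_1: C_1 → C_0 is given by ∂[p,q] = [q] − [p].
The 5×5 boundary matrix has rank 4 and Smith normal form diag(1,1,1,1).

Computing H_k = (kernel of ∂_k) / (image of ∂_{k+1}):

  H_1: rank ker ∂_1 − rank ∂_2 = (5 − 4) − 0 = 1, and there is no ∂_2, so H_1 = Z.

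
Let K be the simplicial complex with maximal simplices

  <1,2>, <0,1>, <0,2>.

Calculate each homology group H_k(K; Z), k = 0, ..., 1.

K has 3 vertices, 3 edges.
rank ∂_0 = 0, rank ∂_1 = 2 ⇒ b_0 = 3 − 0 − 2 = 1; all invariant factors of ∂_1 are 1 so no torsion. So H_0 = Z.
rank ∂_1 = 2, rank ∂_2 = 0 ⇒ b_1 = 3 − 2 − 0 = 1. So H_1 = Z.

H_0 ≅ Z,  H_1 ≅ Z.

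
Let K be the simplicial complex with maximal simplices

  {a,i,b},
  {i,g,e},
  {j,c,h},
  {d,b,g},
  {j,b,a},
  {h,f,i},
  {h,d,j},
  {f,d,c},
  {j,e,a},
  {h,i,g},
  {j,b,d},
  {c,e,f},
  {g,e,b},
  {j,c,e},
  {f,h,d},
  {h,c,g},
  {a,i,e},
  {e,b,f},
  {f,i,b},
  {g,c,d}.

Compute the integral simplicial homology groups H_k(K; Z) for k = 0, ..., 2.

Take the total order a < b < c < d < e < f < g < h < i < j on the vertex set. Then K (dimension 2) consists of the simplices:

  0-simplices (10): a, b, c, d, e, f, g, h, i, j
  1-simplices (30): ab, ae, ai, aj, bd, be, bf, bg, bi, bj, cd, ce, cf, cg, ch, cj, df, dg, dh, dj, ef, eg, ei, ej, fh, fi, gh, gi, hi, hj
  2-simplices (20): abi, abj, aei, aej, bdg, bdj, bef, beg, bfi, cdf, cdg, cef, cej, cgh, chj, dfh, dhj, egi, fhi, ghi

so the chain groups are C_0 ≅ Z^10, C_1 ≅ Z^30, C_2 ≅ Z^20.

Boundary ∂_1: C_1 → C_0 maps an edge to its endpoints' difference, ∂[p,q] = q − p. For instance
  ∂cj = j − c.
The resulting 10×30 matrix has rank 9, and its Smith normal form has invariant factors (1,1,1,1,1,1,1,1,1).

Boundary ∂_2: C_2 → C_1 sends each 2-simplex [p,q,r] to [q,r] − [p,r] + [p,q]. For instance
  ∂cej = ej − cj + ce,
  ∂cgh = gh − ch + cg.
The resulting 30×20 matrix has rank 20, and its Smith normal form has invariant factors (1,1,1,1,1,1,1,1,1,1,1,1,1,1,1,1,1,1,1,2).

From H_k ≅ ker(∂_k) / im(∂_{k+1}) we obtain:

  H_0: rank C_0 − rank ∂_1 = 10 − 9 = 1, and the invariant factors of ∂_1 are all 1, so H_0 = Z.
  H_1: rank ker ∂_1 − rank ∂_2 = (30 − 9) − 20 = 1, and ∂_2 has invariant factor 2 > 1, so H_1 = Z × Z/2.
  H_2: rank ker ∂_2 − rank ∂_3 = (20 − 20) − 0 = 0, and there is no ∂_3, so H_2 = 0.

H_0 ≅ Z,  H_1 ≅ Z × Z/2,  H_2 = 0.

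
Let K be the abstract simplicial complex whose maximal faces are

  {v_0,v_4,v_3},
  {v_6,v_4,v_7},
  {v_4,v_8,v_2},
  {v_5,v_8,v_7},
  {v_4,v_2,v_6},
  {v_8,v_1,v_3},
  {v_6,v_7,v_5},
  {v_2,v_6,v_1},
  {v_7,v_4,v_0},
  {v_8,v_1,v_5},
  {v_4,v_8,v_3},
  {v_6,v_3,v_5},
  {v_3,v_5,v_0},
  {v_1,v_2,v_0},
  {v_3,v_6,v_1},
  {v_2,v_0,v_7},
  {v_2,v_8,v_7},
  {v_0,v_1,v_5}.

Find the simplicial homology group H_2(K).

H_2 = 0.

Take the total order v_0 < v_1 < v_2 < v_3 < v_4 < v_5 < v_6 < v_7 < v_8 on the vertex set. Then K (dimension 2) consists of the simplices:

  0-simplices (9): [v_0], [v_1], [v_2], [v_3], [v_4], [v_5], [v_6], [v_7], [v_8]
  1-simplices (27): (27 of them)
  2-simplices (18): (18 of them)

Hence C_0 ≅ Z^9, C_1 ≅ Z^27, C_2 ≅ Z^18.

The boundary map ∂_1: C_1 → C_0 maps an edge to its endpoints' difference, ∂[p,q] = q − p. For instance
  ∂[v_4,v_6] = [v_6] − [v_4].
The resulting 9×27 matrix has rank 8, and its Smith normal form has invariant factors (1,1,1,1,1,1,1,1).

∂_2: C_2 → C_1 sends each 2-simplex [p,q,r] to [q,r] − [p,r] + [p,q]. For instance
  ∂[v_5,v_6,v_7] = [v_6,v_7] − [v_5,v_7] + [v_5,v_6],
  ∂[v_2,v_4,v_8] = [v_4,v_8] − [v_2,v_8] + [v_2,v_4].
The 27×18 boundary matrix has rank 18 and Smith normal form diag(1,1,1,1,1,1,1,1,1,1,1,1,1,1,1,1,1,2).

Reading off H_k = ker ∂_k / im ∂_{k+1}:

  H_2: rank ker ∂_2 − rank ∂_3 = (18 − 18) − 0 = 0, and there is no ∂_3, so H_2 ≅ 0.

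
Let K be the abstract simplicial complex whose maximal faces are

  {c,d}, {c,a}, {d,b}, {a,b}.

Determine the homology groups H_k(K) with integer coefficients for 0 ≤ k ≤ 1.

H_0 = Z,  H_1 = Z.

K has 4 vertices, 4 edges.
rank ∂_0 = 0, rank ∂_1 = 3 ⇒ b_0 = 4 − 0 − 3 = 1; all invariant factors of ∂_1 are 1 so no torsion. So H_0 = Z.
rank ∂_1 = 3, rank ∂_2 = 0 ⇒ b_1 = 4 − 3 − 0 = 1. So H_1 = Z.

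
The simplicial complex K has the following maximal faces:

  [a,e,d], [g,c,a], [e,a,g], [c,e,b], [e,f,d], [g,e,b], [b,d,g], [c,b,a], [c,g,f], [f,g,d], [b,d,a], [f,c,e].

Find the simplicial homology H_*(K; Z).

H_0 ≅ Z,  H_1 ≅ Z/2Z,  H_2 = 0.

Order the vertices as a < b < c < d < e < f < g. Listing each simplex with vertices in this order, K has dimension 2 with simplices:

  0-simplices (7): a, b, c, d, e, f, g
  1-simplices (18): ab, ac, ad, ae, ag, bc, bd, be, bg, ce, cf, cg, de, df, dg, ef, eg, fg
  2-simplices (12): abc, abd, acg, ade, aeg, bce, bdg, beg, cef, cfg, def, dfg

so the chain groups are C_0 ≅ Z^7, C_1 ≅ Z^18, C_2 ≅ Z^12.

The boundary map ∂_1: C_1 → C_0 maps an edge to its endpoints' difference, ∂[p,q] = q − p. For instance
  ∂ag = g − a.
This gives a 7×18 integer matrix of rank 6; reducing to Smith normal form yields diagonal entries (1,1,1,1,1,1).

∂_2: C_2 → C_1 maps a triangle to the signed sum of its edges. For instance
  ∂bce = ce − be + bc,
  ∂def = ef − df + de.
The resulting 18×12 matrix has rank 12, and its Smith normal form has invariant factors (1,1,1,1,1,1,1,1,1,1,1,2).

Computing H_k = (kernel of ∂_k) / (image of ∂_{k+1}):

  H_0: rank C_0 − rank ∂_1 = 7 − 6 = 1, and the invariant factors of ∂_1 are all 1, so H_0 ≅ Z.
  H_1: rank ker ∂_1 − rank ∂_2 = (18 − 6) − 12 = 0, and ∂_2 has invariant factor 2 > 1, so H_1 ≅ Z/2Z.
  H_2: rank ker ∂_2 − rank ∂_3 = (12 − 12) − 0 = 0, and there is no ∂_3, so H_2 ≅ 0.

(K is a triangulation of the real projective plane RP^2.)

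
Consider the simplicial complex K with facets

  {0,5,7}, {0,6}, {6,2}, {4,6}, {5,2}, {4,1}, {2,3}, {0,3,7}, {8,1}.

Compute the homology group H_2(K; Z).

K has 9 vertices, 12 edges, 2 triangles.
rank ∂_2 = 2, rank ∂_3 = 0 ⇒ b_2 = 2 − 2 − 0 = 0. So H_2 = 0.

H_2 = 0.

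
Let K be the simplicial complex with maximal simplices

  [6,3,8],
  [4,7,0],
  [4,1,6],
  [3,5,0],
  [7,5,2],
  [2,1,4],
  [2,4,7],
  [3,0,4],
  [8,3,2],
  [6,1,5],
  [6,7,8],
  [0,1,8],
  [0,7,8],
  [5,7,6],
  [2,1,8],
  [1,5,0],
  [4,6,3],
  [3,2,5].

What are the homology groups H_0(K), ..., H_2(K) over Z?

We work with the vertex ordering 0 < 1 < 2 < 3 < 4 < 5 < 6 < 7 < 8. The simplices of K, each written with vertices in increasing order, are:

  0-simplices (9): [0], [1], [2], [3], [4], [5], [6], [7], [8]
  1-simplices (27): (27 of them)
  2-simplices (18): [0,1,5], [0,1,8], [0,3,4], [0,3,5], [0,4,7], [0,7,8], [1,2,4], [1,2,8], [1,4,6], [1,5,6], [2,3,5], [2,3,8], [2,4,7], [2,5,7], [3,4,6], [3,6,8], [5,6,7], [6,7,8]

Hence C_0 ≅ Z^9, C_1 ≅ Z^27, C_2 ≅ Z^18.

The boundary map ∂_1: C_1 → C_0 sends each edge [p,q] (with p < q) to q − p.
As a 9×27 matrix over Z this has rank 8, with invariant factors (1,1,1,1,1,1,1,1).

The boundary map ∂_2: C_2 → C_1 sends each 2-simplex [p,q,r] to [q,r] − [p,r] + [p,q]. For instance
  ∂[6,7,8] = [7,8] − [6,8] + [6,7],
  ∂[1,2,8] = [2,8] − [1,8] + [1,2].
The resulting 27×18 matrix has rank 17, and its Smith normal form has invariant factors (1,1,1,1,1,1,1,1,1,1,1,1,1,1,1,1,1).

Reading off H_k = ker ∂_k / im ∂_{k+1}:

  H_0: rank C_0 − rank ∂_1 = 9 − 8 = 1, and the invariant factors of ∂_1 are all 1, so H_0 = Z.
  H_1: rank ker ∂_1 − rank ∂_2 = (27 − 8) − 17 = 2, and the invariant factors of ∂_2 are all 1, so H_1 = Z^2.
  H_2: rank ker ∂_2 − rank ∂_3 = (18 − 17) − 0 = 1, and there is no ∂_3, so H_2 = Z.

As a check, the Euler characteristic is 9 − 27 + 18 = 0, which agrees with 1 − 2 + 1 = 0.
(K is a triangulation of the torus T^2.)

H_0 = Z,  H_1 = Z^2,  H_2 = Z.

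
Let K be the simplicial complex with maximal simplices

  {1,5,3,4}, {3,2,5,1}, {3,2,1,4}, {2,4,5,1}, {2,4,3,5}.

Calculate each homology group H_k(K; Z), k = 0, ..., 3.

Order the vertices as 1 < 2 < 3 < 4 < 5. Listing each simplex with vertices in this order, K has dimension 3 with simplices:

  0-simplices (5): [1], [2], [3], [4], [5]
  1-simplices (10): [1,2], [1,3], [1,4], [1,5], [2,3], [2,4], [2,5], [3,4], [3,5], [4,5]
  2-simplices (10): [1,2,3], [1,2,4], [1,2,5], [1,3,4], [1,3,5], [1,4,5], [2,3,4], [2,3,5], [2,4,5], [3,4,5]
  3-simplices (5): [1,2,3,4], [1,2,3,5], [1,2,4,5], [1,3,4,5], [2,3,4,5]

giving chain groups C_0 ≅ Z^5, C_1 ≅ Z^10, C_2 ≅ Z^10, C_3 ≅ Z^5.

∂_1: C_1 → C_0 is given by ∂[p,q] = [q] − [p].
This gives a 5×10 integer matrix of rank 4; reducing to Smith normal form yields diagonal entries (1,1,1,1).

Boundary ∂_2: C_2 → C_1 sends each 2-simplex [p,q,r] to [q,r] − [p,r] + [p,q]. For instance
  ∂[2,3,5] = [3,5] − [2,5] + [2,3],
  ∂[3,4,5] = [4,5] − [3,5] + [3,4].
As a 10×10 matrix over Z this has rank 6, with invariant factors (1,1,1,1,1,1).

∂_3: C_3 → C_2 sends each 3-simplex σ to the alternating sum Σ_i (−1)^i (σ with its i-th vertex removed). For instance
  ∂[1,3,4,5] = [3,4,5] − [1,4,5] + [1,3,5] − [1,3,4],
  ∂[2,3,4,5] = [3,4,5] − [2,4,5] + [2,3,5] − [2,3,4].
The 10×5 boundary matrix has rank 4 and Smith normal form diag(1,1,1,1).

Now H_k = ker ∂_k / im ∂_{k+1}, so:

  H_0: rank C_0 − rank ∂_1 = 5 − 4 = 1, and the invariant factors of ∂_1 are all 1, so H_0 = Z.
  H_1: rank ker ∂_1 − rank ∂_2 = (10 − 4) − 6 = 0, and the invariant factors of ∂_2 are all 1, so H_1 = 0.
  H_2: rank ker ∂_2 − rank ∂_3 = (10 − 6) − 4 = 0, and the invariant factors of ∂_3 are all 1, so H_2 = 0.
  H_3: rank ker ∂_3 − rank ∂_4 = (5 − 4) − 0 = 1, and there is no ∂_4, so H_3 = Z.

H_0 = Z,  H_1 = 0,  H_2 = 0,  H_3 = Z.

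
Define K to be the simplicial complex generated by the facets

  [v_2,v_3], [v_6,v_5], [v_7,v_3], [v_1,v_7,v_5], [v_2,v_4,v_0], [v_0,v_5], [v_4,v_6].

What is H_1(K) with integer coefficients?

H_1 ≅ Z^2.

We work with the vertex ordering v_0 < v_1 < v_2 < v_3 < v_4 < v_5 < v_6 < v_7. The simplices of K, each written with vertices in increasing order, are:

  0-simplices (8): [v_0], [v_1], [v_2], [v_3], [v_4], [v_5], [v_6], [v_7]
  1-simplices (11): [v_0,v_2], [v_0,v_4], [v_0,v_5], [v_1,v_5], [v_1,v_7], [v_2,v_3], [v_2,v_4], [v_3,v_7], [v_4,v_6], [v_5,v_6], [v_5,v_7]
  2-simplices (2): [v_0,v_2,v_4], [v_1,v_5,v_7]

Hence C_0 ≅ Z^8, C_1 ≅ Z^11, C_2 ≅ Z^2.

∂_1: C_1 → C_0 maps an edge to its endpoints' difference, ∂[p,q] = q − p. For instance
  ∂[v_3,v_7] = [v_7] − [v_3].
The 8×11 boundary matrix has rank 7 and Smith normal form diag(1,1,1,1,1,1,1).

∂_2: C_2 → C_1 maps a triangle to the signed sum of its edges. For instance
  ∂[v_1,v_5,v_7] = [v_5,v_7] − [v_1,v_7] + [v_1,v_5],
  ∂[v_0,v_2,v_4] = [v_2,v_4] − [v_0,v_4] + [v_0,v_2].
The 11×2 boundary matrix has rank 2 and Smith normal form diag(1,1).

Now H_k = ker ∂_k / im ∂_{k+1}, so:

  H_1: rank ker ∂_1 − rank ∂_2 = (11 − 7) − 2 = 2, and the invariant factors of ∂_2 are all 1, so H_1 = Z^2.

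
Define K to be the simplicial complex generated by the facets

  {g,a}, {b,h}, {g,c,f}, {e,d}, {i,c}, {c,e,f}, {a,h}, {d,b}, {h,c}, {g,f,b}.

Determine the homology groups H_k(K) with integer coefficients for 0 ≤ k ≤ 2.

H_0 = Z,  H_1 = Z^3,  H_2 = 0.

Order the vertices as a < b < c < d < e < f < g < h < i. Listing each simplex with vertices in this order, K has dimension 2 with simplices:

  0-simplices (9): a, b, c, d, e, f, g, h, i
  1-simplices (14): ag, ah, bd, bf, bg, bh, ce, cf, cg, ch, ci, de, ef, fg
  2-simplices (3): bfg, cef, cfg

Hence C_0 ≅ Z^9, C_1 ≅ Z^14, C_2 ≅ Z^3.

The boundary map ∂_1: C_1 → C_0 is given by ∂[p,q] = [q] − [p]. For instance
  ∂de = e − d.
This gives a 9×14 integer matrix of rank 8; reducing to Smith normal form yields diagonal entries (1,1,1,1,1,1,1,1).

Boundary ∂_2: C_2 → C_1 sends each 2-simplex [p,q,r] to [q,r] − [p,r] + [p,q]. For instance
  ∂bfg = fg − bg + bf,
  ∂cfg = fg − cg + cf.
This gives a 14×3 integer matrix of rank 3; reducing to Smith normal form yields diagonal entries (1,1,1).

Reading off H_k = ker ∂_k / im ∂_{k+1}:

  H_0: rank C_0 − rank ∂_1 = 9 − 8 = 1, and the invariant factors of ∂_1 are all 1, so H_0 ≅ Z.
  H_1: rank ker ∂_1 − rank ∂_2 = (14 − 8) − 3 = 3, and the invariant factors of ∂_2 are all 1, so H_1 ≅ Z^3.
  H_2: rank ker ∂_2 − rank ∂_3 = (3 − 3) − 0 = 0, and there is no ∂_3, so H_2 ≅ 0.

As a check, the Euler characteristic is 9 − 14 + 3 = -2, which agrees with 1 − 3 + 0 = -2.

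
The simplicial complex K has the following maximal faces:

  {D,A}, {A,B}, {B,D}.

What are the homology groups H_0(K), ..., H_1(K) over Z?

H_0 = Z,  H_1 = Z.

We work with the vertex ordering A < B < D. The simplices of K, each written with vertices in increasing order, are:

  0-simplices (3): A, B, D
  1-simplices (3): AB, AD, BD

giving chain groups C_0 ≅ Z^3, C_1 ≅ Z^3.

∂_1: C_1 → C_0 maps an edge to its endpoints' difference, ∂[p,q] = q − p. For instance
  ∂AD = D − A.
The resulting 3×3 matrix has rank 2, and its Smith normal form has invariant factors (1,1).

Reading off H_k = ker ∂_k / im ∂_{k+1}:

  H_0: rank C_0 − rank ∂_1 = 3 − 2 = 1, and the invariant factors of ∂_1 are all 1, so H_0 ≅ Z.
  H_1: rank ker ∂_1 − rank ∂_2 = (3 − 2) − 0 = 1, and there is no ∂_2, so H_1 ≅ Z.

(K is a triangulation of the circle S^1.)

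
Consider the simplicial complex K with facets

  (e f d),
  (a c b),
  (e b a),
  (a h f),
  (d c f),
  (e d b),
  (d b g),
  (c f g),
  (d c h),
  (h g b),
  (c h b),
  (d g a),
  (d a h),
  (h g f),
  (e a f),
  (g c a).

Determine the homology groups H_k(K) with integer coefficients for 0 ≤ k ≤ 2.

H_0 ≅ Z,  H_1 ≅ Z^2,  H_2 ≅ Z.

Fix the vertex order a < b < c < d < e < f < g < h and write every simplex with vertices in increasing order. Then dim K = 2 and the simplices of K are:

  0-simplices (8): a, b, c, d, e, f, g, h
  1-simplices (24): ab, ac, ad, ae, af, ag, ah, bc, bd, be, bg, bh, cd, cf, cg, ch, de, df, dg, dh, ef, fg, fh, gh
  2-simplices (16): abc, abe, acg, adg, adh, aef, afh, bch, bde, bdg, bgh, cdf, cdh, cfg, def, fgh

Hence C_0 ≅ Z^8, C_1 ≅ Z^24, C_2 ≅ Z^16.

Boundary ∂_1: C_1 → C_0 maps an edge to its endpoints' difference, ∂[p,q] = q − p. For instance
  ∂ag = g − a.
This gives a 8×24 integer matrix of rank 7; reducing to Smith normal form yields diagonal entries (1,1,1,1,1,1,1).

∂_2: C_2 → C_1 acts by ∂[p,q,r] = [q,r] − [p,r] + [p,q]. For instance
  ∂adh = dh − ah + ad,
  ∂bde = de − be + bd.
As a 24×16 matrix over Z this has rank 15, with invariant factors (1,1,1,1,1,1,1,1,1,1,1,1,1,1,1).

Now H_k = ker ∂_k / im ∂_{k+1}, so:

  H_0: rank C_0 − rank ∂_1 = 8 − 7 = 1, and the invariant factors of ∂_1 are all 1, so H_0 ≅ Z.
  H_1: rank ker ∂_1 − rank ∂_2 = (24 − 7) − 15 = 2, and the invariant factors of ∂_2 are all 1, so H_1 ≅ Z^2.
  H_2: rank ker ∂_2 − rank ∂_3 = (16 − 15) − 0 = 1, and there is no ∂_3, so H_2 ≅ Z.

As a check, the Euler characteristic is 8 − 24 + 16 = 0, which agrees with 1 − 2 + 1 = 0.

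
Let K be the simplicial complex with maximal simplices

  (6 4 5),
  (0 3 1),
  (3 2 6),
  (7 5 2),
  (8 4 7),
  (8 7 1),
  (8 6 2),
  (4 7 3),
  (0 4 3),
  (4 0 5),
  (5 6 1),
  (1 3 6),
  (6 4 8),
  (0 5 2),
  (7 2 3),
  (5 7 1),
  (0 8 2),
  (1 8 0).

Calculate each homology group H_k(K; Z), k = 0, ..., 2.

H_0 ≅ Z,  H_1 ≅ Z^2,  H_2 ≅ Z.

We work with the vertex ordering 0 < 1 < 2 < 3 < 4 < 5 < 6 < 7 < 8. The simplices of K, each written with vertices in increasing order, are:

  0-simplices (9): [0], [1], [2], [3], [4], [5], [6], [7], [8]
  1-simplices (27): (27 of them)
  2-simplices (18): [0,1,3], [0,1,8], [0,2,5], [0,2,8], [0,3,4], [0,4,5], [1,3,6], [1,5,6], [1,5,7], [1,7,8], [2,3,6], [2,3,7], [2,5,7], [2,6,8], [3,4,7], [4,5,6], [4,6,8], [4,7,8]

Hence C_0 ≅ Z^9, C_1 ≅ Z^27, C_2 ≅ Z^18.

Boundary ∂_1: C_1 → C_0 maps an edge to its endpoints' difference, ∂[p,q] = q − p.
The resulting 9×27 matrix has rank 8, and its Smith normal form has invariant factors (1,1,1,1,1,1,1,1).

Boundary ∂_2: C_2 → C_1 acts by ∂[p,q,r] = [q,r] − [p,r] + [p,q]. For instance
  ∂[4,5,6] = [5,6] − [4,6] + [4,5],
  ∂[0,1,8] = [1,8] − [0,8] + [0,1].
The 27×18 boundary matrix has rank 17 and Smith normal form diag(1,1,1,1,1,1,1,1,1,1,1,1,1,1,1,1,1).

Reading off H_k = ker ∂_k / im ∂_{k+1}:

  H_0: rank C_0 − rank ∂_1 = 9 − 8 = 1, and the invariant factors of ∂_1 are all 1, so H_0 = Z.
  H_1: rank ker ∂_1 − rank ∂_2 = (27 − 8) − 17 = 2, and the invariant factors of ∂_2 are all 1, so H_1 = Z^2.
  H_2: rank ker ∂_2 − rank ∂_3 = (18 − 17) − 0 = 1, and there is no ∂_3, so H_2 = Z.

As a check, the Euler characteristic is 9 − 27 + 18 = 0, which agrees with 1 − 2 + 1 = 0.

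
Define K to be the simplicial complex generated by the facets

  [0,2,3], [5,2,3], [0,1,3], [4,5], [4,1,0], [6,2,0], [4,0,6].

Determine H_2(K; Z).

K has 7 vertices, 13 edges, 6 triangles.
rank ∂_2 = 6, rank ∂_3 = 0 ⇒ b_2 = 6 − 6 − 0 = 0. So H_2 ≅ 0.

H_2 ≅ 0.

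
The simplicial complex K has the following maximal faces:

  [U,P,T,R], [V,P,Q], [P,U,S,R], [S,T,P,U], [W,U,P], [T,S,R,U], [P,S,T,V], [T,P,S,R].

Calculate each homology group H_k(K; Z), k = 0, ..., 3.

H_0 = Z,  H_1 = 0,  H_2 = 0,  H_3 = Z.

Fix the vertex order P < Q < R < S < T < U < V < W and write every simplex with vertices in increasing order. Then dim K = 3 and the simplices of K are:

  0-simplices (8): P, Q, R, S, T, U, V, W
  1-simplices (17): PQ, PR, PS, PT, PU, PV, PW, QV, RS, RT, RU, ST, SU, SV, TU, TV, UW
  2-simplices (15): PQV, PRS, PRT, PRU, PST, PSU, PSV, PTU, PTV, PUW, RST, RSU, RTU, STU, STV
  3-simplices (6): PRST, PRSU, PRTU, PSTU, PSTV, RSTU

giving chain groups C_0 ≅ Z^8, C_1 ≅ Z^17, C_2 ≅ Z^15, C_3 ≅ Z^6.

The boundary map ∂_1: C_1 → C_0 sends each edge [p,q] (with p < q) to q − p.
As a 8×17 matrix over Z this has rank 7, with invariant factors (1,1,1,1,1,1,1).

Boundary ∂_2: C_2 → C_1 acts by ∂[p,q,r] = [q,r] − [p,r] + [p,q]. For instance
  ∂RSU = SU − RU + RS,
  ∂PRU = RU − PU + PR.
This gives a 17×15 integer matrix of rank 10; reducing to Smith normal form yields diagonal entries (1,1,1,1,1,1,1,1,1,1).

Boundary ∂_3: C_3 → C_2 sends each 3-simplex σ to the alternating sum Σ_i (−1)^i (σ with its i-th vertex removed). For instance
  ∂PSTU = STU − PTU + PSU − PST,
  ∂PRST = RST − PST + PRT − PRS.
The 15×6 boundary matrix has rank 5 and Smith normal form diag(1,1,1,1,1).

Computing H_k = (kernel of ∂_k) / (image of ∂_{k+1}):

  H_0: rank C_0 − rank ∂_1 = 8 − 7 = 1, and the invariant factors of ∂_1 are all 1, so H_0 = Z.
  H_1: rank ker ∂_1 − rank ∂_2 = (17 − 7) − 10 = 0, and the invariant factors of ∂_2 are all 1, so H_1 = 0.
  H_2: rank ker ∂_2 − rank ∂_3 = (15 − 10) − 5 = 0, and the invariant factors of ∂_3 are all 1, so H_2 = 0.
  H_3: rank ker ∂_3 − rank ∂_4 = (6 − 5) − 0 = 1, and there is no ∂_4, so H_3 = Z.

As a check, the Euler characteristic is 8 − 17 + 15 − 6 = 0, which agrees with 1 − 0 + 0 − 1 = 0.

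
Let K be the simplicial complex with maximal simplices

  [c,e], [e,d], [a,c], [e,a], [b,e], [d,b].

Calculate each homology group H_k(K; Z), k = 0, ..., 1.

H_0 ≅ Z,  H_1 ≅ Z^2.

K has 5 vertices, 6 edges.
rank ∂_0 = 0, rank ∂_1 = 4 ⇒ b_0 = 5 − 0 − 4 = 1; all invariant factors of ∂_1 are 1 so no torsion. So H_0 ≅ Z.
rank ∂_1 = 4, rank ∂_2 = 0 ⇒ b_1 = 6 − 4 − 0 = 2. So H_1 ≅ Z^2.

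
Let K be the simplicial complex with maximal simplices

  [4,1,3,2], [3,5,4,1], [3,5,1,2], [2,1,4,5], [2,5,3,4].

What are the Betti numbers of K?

Take the total order 1 < 2 < 3 < 4 < 5 on the vertex set. Then K (dimension 3) consists of the simplices:

  0-simplices (5): [1], [2], [3], [4], [5]
  1-simplices (10): [1,2], [1,3], [1,4], [1,5], [2,3], [2,4], [2,5], [3,4], [3,5], [4,5]
  2-simplices (10): [1,2,3], [1,2,4], [1,2,5], [1,3,4], [1,3,5], [1,4,5], [2,3,4], [2,3,5], [2,4,5], [3,4,5]
  3-simplices (5): [1,2,3,4], [1,2,3,5], [1,2,4,5], [1,3,4,5], [2,3,4,5]

so the chain groups are C_0 ≅ Z^5, C_1 ≅ Z^10, C_2 ≅ Z^10, C_3 ≅ Z^5.

Boundary ∂_1: C_1 → C_0 is given by ∂[p,q] = [q] − [p]. For instance
  ∂[1,5] = [5] − [1].
As a 5×10 matrix over Z this has rank 4, with invariant factors (1,1,1,1).

∂_2: C_2 → C_1 maps a triangle to the signed sum of its edges. For instance
  ∂[1,2,4] = [2,4] − [1,4] + [1,2],
  ∂[1,2,5] = [2,5] − [1,5] + [1,2].
The 10×10 boundary matrix has rank 6 and Smith normal form diag(1,1,1,1,1,1).

∂_3: C_3 → C_2 sends each 3-simplex σ to the alternating sum Σ_i (−1)^i (σ with its i-th vertex removed). For instance
  ∂[1,3,4,5] = [3,4,5] − [1,4,5] + [1,3,5] − [1,3,4],
  ∂[1,2,3,5] = [2,3,5] − [1,3,5] + [1,2,5] − [1,2,3].
This gives a 10×5 integer matrix of rank 4; reducing to Smith normal form yields diagonal entries (1,1,1,1).

Computing H_k = (kernel of ∂_k) / (image of ∂_{k+1}):

  H_0: rank C_0 − rank ∂_1 = 5 − 4 = 1, and the invariant factors of ∂_1 are all 1, so H_0 ≅ Z.
  H_1: rank ker ∂_1 − rank ∂_2 = (10 − 4) − 6 = 0, and the invariant factors of ∂_2 are all 1, so H_1 ≅ 0.
  H_2: rank ker ∂_2 − rank ∂_3 = (10 − 6) − 4 = 0, and the invariant factors of ∂_3 are all 1, so H_2 ≅ 0.
  H_3: rank ker ∂_3 − rank ∂_4 = (5 − 4) − 0 = 1, and there is no ∂_4, so H_3 ≅ Z.

As a check, the Euler characteristic is 5 − 10 + 10 − 5 = 0, which agrees with 1 − 0 + 0 − 1 = 0.
(K is a triangulation of the 3-sphere S^3.)

Hence the Betti numbers are b_0 = 1, b_1 = 0, b_2 = 0, b_3 = 1.

b_0 = 1, b_1 = 0, b_2 = 0, b_3 = 1.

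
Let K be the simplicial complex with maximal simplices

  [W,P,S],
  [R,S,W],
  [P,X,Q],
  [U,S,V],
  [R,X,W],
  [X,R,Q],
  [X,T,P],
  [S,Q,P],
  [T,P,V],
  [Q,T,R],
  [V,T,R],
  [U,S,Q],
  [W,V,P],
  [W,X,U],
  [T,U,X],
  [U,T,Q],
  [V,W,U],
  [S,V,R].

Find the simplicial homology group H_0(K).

H_0 ≅ Z.

K has 9 vertices, 27 edges, 18 triangles.
rank ∂_0 = 0, rank ∂_1 = 8 ⇒ b_0 = 9 − 0 − 8 = 1; all invariant factors of ∂_1 are 1 so no torsion. So H_0 ≅ Z.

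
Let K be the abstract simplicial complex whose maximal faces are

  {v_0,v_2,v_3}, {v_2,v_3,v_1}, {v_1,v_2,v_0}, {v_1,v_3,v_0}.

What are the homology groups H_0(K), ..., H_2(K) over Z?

We work with the vertex ordering v_0 < v_1 < v_2 < v_3. The simplices of K, each written with vertices in increasing order, are:

  0-simplices (4): [v_0], [v_1], [v_2], [v_3]
  1-simplices (6): [v_0,v_1], [v_0,v_2], [v_0,v_3], [v_1,v_2], [v_1,v_3], [v_2,v_3]
  2-simplices (4): [v_0,v_1,v_2], [v_0,v_1,v_3], [v_0,v_2,v_3], [v_1,v_2,v_3]

so the chain groups are C_0 ≅ Z^4, C_1 ≅ Z^6, C_2 ≅ Z^4.

Boundary ∂_1: C_1 → C_0 sends each edge [p,q] (with p < q) to q − p.
The 4×6 boundary matrix has rank 3 and Smith normal form diag(1,1,1).

The boundary map ∂_2: C_2 → C_1 maps a triangle to the signed sum of its edges. For instance
  ∂[v_0,v_2,v_3] = [v_2,v_3] − [v_0,v_3] + [v_0,v_2],
  ∂[v_0,v_1,v_3] = [v_1,v_3] − [v_0,v_3] + [v_0,v_1].
The resulting 6×4 matrix has rank 3, and its Smith normal form has invariant factors (1,1,1).

Reading off H_k = ker ∂_k / im ∂_{k+1}:

  H_0: rank C_0 − rank ∂_1 = 4 − 3 = 1, and the invariant factors of ∂_1 are all 1, so H_0 = Z.
  H_1: rank ker ∂_1 − rank ∂_2 = (6 − 3) − 3 = 0, and the invariant factors of ∂_2 are all 1, so H_1 = 0.
  H_2: rank ker ∂_2 − rank ∂_3 = (4 − 3) − 0 = 1, and there is no ∂_3, so H_2 = Z.

H_0 = Z,  H_1 = 0,  H_2 = Z.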